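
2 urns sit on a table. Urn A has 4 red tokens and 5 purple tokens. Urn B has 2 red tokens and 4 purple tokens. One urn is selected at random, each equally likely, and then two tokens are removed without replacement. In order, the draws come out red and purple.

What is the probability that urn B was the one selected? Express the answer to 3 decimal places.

0.490

For each hypothesis, P(data | H) works out to: P(data | urn A) = (4/9)(5/8) = 5/18; P(data | urn B) = (2/6)(4/5) = 4/15.
Multiplying each by its prior: 1/2 · 5/18 = 5/36, 1/2 · 4/15 = 2/15; these sum to 49/180.
Hence P(urn B | data) = (2/15) / (49/180) = 24/49.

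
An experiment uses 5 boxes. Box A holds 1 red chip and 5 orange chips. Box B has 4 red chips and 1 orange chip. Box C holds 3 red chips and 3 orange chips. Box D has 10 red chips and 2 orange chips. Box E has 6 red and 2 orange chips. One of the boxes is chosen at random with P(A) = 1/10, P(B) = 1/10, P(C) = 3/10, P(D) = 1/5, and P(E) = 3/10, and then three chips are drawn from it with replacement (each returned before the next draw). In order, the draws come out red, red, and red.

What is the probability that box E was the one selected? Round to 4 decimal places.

The likelihood of the observed sequence under each hypothesis: P(data | box A) = (1/6)(1/6)(1/6) = 0.0046296; P(data | box B) = (4/5)(4/5)(4/5) = 0.512; P(data | box C) = (3/6)(3/6)(3/6) = 0.125; P(data | box D) = (10/12)(10/12)(10/12) = 0.5787; P(data | box E) = (6/8)(6/8)(6/8) = 0.42188.
The prior-weighted likelihoods are 1/10 · 0.0046296 = 0.00046296, 1/10 · 0.512 = 0.0512, 3/10 · 0.125 = 0.0375, 1/5 · 0.5787 = 0.11574, 3/10 · 0.42188 = 0.12656; with total 0.33147.
So P(box E | data) = (0.12656) / (0.33147) = 0.38183.

0.3818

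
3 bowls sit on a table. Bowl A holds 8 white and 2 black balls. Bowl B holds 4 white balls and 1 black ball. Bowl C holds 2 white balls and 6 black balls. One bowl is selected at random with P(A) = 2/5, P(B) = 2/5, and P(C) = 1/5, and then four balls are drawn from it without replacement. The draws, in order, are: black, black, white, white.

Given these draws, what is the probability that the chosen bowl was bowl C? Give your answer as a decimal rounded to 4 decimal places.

0.4455

For each hypothesis, P(data | H) works out to: P(data | bowl A) = (2/10)(1/9)(8/8)(7/7) = 0.022222; P(data | bowl B) = (1/5)(0/4) = 0; P(data | bowl C) = (6/8)(5/7)(2/6)(1/5) = 0.035714.
Multiplying each by its prior: 2/5 · 0.022222 = 0.0088889, 2/5 · 0 = 0, 1/5 · 0.035714 = 0.0071429; these sum to 0.016032.
So P(bowl C | data) = (0.0071429) / (0.016032) = 0.44554.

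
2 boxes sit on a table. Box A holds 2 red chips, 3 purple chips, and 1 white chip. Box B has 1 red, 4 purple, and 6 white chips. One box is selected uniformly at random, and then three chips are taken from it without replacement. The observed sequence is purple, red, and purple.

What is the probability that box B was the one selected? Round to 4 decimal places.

0.1081

For each hypothesis, P(data | H) works out to: P(data | box A) = (3/6)(2/5)(2/4) = 1/10; P(data | box B) = (4/11)(1/10)(3/9) = 2/165.
Weighting by the prior gives 1/2 · 1/10 = 1/20, 1/2 · 2/165 = 1/165; these sum to 37/660.
By Bayes' rule, P(box B | data) = (1/165) / (37/660) = 4/37.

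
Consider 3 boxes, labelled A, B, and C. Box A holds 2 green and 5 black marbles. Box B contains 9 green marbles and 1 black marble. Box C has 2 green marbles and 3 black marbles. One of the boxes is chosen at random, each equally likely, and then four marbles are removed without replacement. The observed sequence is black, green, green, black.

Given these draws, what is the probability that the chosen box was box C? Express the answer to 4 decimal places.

The likelihood of the observed sequence under each hypothesis: P(data | box A) = (5/7)(2/6)(1/5)(4/4) = 1/21; P(data | box B) = (1/10)(9/9)(8/8)(0/7) = 0; P(data | box C) = (3/5)(2/4)(1/3)(2/2) = 1/10.
Multiplying each by its prior: 1/3 · 1/21 = 1/63, 1/3 · 0 = 0, 1/3 · 1/10 = 1/30; with total 31/630.
Hence P(box C | data) = (1/30) / (31/630) = 21/31.

0.6774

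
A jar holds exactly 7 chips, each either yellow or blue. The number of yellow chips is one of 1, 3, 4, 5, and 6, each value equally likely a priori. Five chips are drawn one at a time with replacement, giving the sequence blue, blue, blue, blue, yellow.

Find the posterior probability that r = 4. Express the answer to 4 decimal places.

Compute the likelihood of the observed sequence for each case: P(data | r = 1) = (6/7)(6/7)(6/7)(6/7)(1/7) = 0.077111; P(data | r = 3) = (4/7)(4/7)(4/7)(4/7)(3/7) = 0.045695; P(data | r = 4) = (3/7)(3/7)(3/7)(3/7)(4/7) = 0.019278; P(data | r = 5) = (2/7)(2/7)(2/7)(2/7)(5/7) = 0.0047599; P(data | r = 6) = (1/7)(1/7)(1/7)(1/7)(6/7) = 0.00035699.
Multiplying each by its prior: 1/5 · 0.077111 = 0.015422, 1/5 · 0.045695 = 0.009139, 1/5 · 0.019278 = 0.0038555, 1/5 · 0.0047599 = 0.00095198, 1/5 · 0.00035699 = 7.1399e-05; these sum to 0.02944.
So P(r = 4 | data) = (0.0038555) / (0.02944) = 0.13096.

0.1310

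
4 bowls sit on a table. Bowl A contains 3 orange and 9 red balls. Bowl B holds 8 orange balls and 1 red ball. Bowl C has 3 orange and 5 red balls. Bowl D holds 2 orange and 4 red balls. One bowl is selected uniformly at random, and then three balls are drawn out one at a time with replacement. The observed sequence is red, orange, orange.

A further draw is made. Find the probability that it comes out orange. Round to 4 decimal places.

Compute the likelihood of the observed sequence for each case: P(data | bowl A) = (9/12)(3/12)(3/12) = 0.046875; P(data | bowl B) = (1/9)(8/9)(8/9) = 0.087791; P(data | bowl C) = (5/8)(3/8)(3/8) = 0.087891; P(data | bowl D) = (4/6)(2/6)(2/6) = 0.074074.
The prior-weighted likelihoods are 1/4 · 0.046875 = 0.011719, 1/4 · 0.087791 = 0.021948, 1/4 · 0.087891 = 0.021973, 1/4 · 0.074074 = 0.018519; summing to 0.074158.
The posterior is then P(bowl A | data) = 0.15802, P(bowl B | data) = 0.29596, P(bowl C | data) = 0.2963, P(bowl D | data) = 0.24972.
Averaging over the posterior, P(orange next | data) = (1/4)(0.15802) + (8/9)(0.29596) + (3/8)(0.2963) + (1/3)(0.24972) = 0.49693.

0.4969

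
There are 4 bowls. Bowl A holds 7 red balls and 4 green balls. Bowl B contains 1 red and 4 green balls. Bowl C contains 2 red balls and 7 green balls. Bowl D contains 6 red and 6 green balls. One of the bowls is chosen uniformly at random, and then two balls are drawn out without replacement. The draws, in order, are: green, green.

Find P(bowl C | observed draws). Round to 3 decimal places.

0.384

Under each hypothesis, the probability of the observed sequence is: P(data | bowl A) = (4/11)(3/10) = 0.10909; P(data | bowl B) = (4/5)(3/4) = 0.6; P(data | bowl C) = (7/9)(6/8) = 0.58333; P(data | bowl D) = (6/12)(5/11) = 0.22727.
Weighting by the prior gives 1/4 · 0.10909 = 0.027273, 1/4 · 0.6 = 0.15, 1/4 · 0.58333 = 0.14583, 1/4 · 0.22727 = 0.056818; summing to 0.37992.
By Bayes' rule, P(bowl C | data) = (0.14583) / (0.37992) = 0.38385.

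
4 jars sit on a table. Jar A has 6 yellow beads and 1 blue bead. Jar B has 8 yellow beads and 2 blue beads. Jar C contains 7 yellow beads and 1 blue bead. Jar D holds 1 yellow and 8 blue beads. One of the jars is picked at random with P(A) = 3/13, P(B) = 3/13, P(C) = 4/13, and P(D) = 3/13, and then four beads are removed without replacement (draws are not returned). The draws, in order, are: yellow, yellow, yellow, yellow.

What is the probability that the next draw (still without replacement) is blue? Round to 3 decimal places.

0.294

Under each hypothesis, the probability of the observed sequence is: P(data | jar A) = (6/7)(5/6)(4/5)(3/4) = 3/7; P(data | jar B) = (8/10)(7/9)(6/8)(5/7) = 1/3; P(data | jar C) = (7/8)(6/7)(5/6)(4/5) = 1/2; P(data | jar D) = (1/9)(0/8) = 0.
The prior-weighted likelihoods are 3/13 · 3/7 = 9/91, 3/13 · 1/3 = 1/13, 4/13 · 1/2 = 2/13, 3/13 · 0 = 0; with total 30/91.
The posterior is then P(jar A | data) = 3/10, P(jar B | data) = 7/30, P(jar C | data) = 7/15, P(jar D | data) = 0.
So P(blue next | data) = Σ P(blue next | H) P(H | data) = (1/3)(3/10) + (1/3)(7/30) + (1/4)(7/15) = 53/180.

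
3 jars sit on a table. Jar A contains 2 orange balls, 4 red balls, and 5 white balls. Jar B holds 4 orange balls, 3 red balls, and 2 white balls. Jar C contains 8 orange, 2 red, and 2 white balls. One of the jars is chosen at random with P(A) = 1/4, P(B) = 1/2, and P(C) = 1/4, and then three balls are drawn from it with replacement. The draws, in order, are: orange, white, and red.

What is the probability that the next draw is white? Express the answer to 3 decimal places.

Under each hypothesis, the probability of the observed sequence is: P(data | jar A) = (2/11)(5/11)(4/11) = 0.030053; P(data | jar B) = (4/9)(2/9)(3/9) = 0.032922; P(data | jar C) = (8/12)(2/12)(2/12) = 0.018519.
Multiplying each by its prior: 1/4 · 0.030053 = 0.0075131, 1/2 · 0.032922 = 0.016461, 1/4 · 0.018519 = 0.0046296; these sum to 0.028604.
Dividing through by the total gives posterior P(jar A | data) = 0.26266, P(jar B | data) = 0.57548, P(jar C | data) = 0.16185.
The predictive probability is P(white next | data) = (5/11)(0.26266) + (2/9)(0.57548) + (1/6)(0.16185) = 0.27425.

0.274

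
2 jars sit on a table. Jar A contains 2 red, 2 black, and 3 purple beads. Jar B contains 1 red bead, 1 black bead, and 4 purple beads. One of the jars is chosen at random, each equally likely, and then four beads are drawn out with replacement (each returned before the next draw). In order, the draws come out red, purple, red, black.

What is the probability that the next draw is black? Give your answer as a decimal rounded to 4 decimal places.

0.2576

The likelihood of the observed sequence under each hypothesis: P(data | jar A) = (2/7)(3/7)(2/7)(2/7) = 0.0099958; P(data | jar B) = (1/6)(4/6)(1/6)(1/6) = 0.0030864.
The prior-weighted likelihoods are 1/2 · 0.0099958 = 0.0049979, 1/2 · 0.0030864 = 0.0015432; summing to 0.0065411.
The posterior is then P(jar A | data) = 0.76408, P(jar B | data) = 0.23592.
The predictive probability is P(black next | data) = (2/7)(0.76408) + (1/6)(0.23592) = 0.25763.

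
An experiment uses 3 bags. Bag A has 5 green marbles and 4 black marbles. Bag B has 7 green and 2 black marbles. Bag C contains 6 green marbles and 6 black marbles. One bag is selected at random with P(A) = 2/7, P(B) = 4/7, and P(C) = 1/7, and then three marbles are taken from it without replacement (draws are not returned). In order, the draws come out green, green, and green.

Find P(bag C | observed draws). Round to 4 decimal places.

0.0456

The likelihood of the observed sequence under each hypothesis: P(data | bag A) = (5/9)(4/8)(3/7) = 0.11905; P(data | bag B) = (7/9)(6/8)(5/7) = 0.41667; P(data | bag C) = (6/12)(5/11)(4/10) = 0.090909.
Weighting by the prior gives 2/7 · 0.11905 = 0.034014, 4/7 · 0.41667 = 0.2381, 1/7 · 0.090909 = 0.012987; with total 0.2851.
So P(bag C | data) = (0.012987) / (0.2851) = 0.045553.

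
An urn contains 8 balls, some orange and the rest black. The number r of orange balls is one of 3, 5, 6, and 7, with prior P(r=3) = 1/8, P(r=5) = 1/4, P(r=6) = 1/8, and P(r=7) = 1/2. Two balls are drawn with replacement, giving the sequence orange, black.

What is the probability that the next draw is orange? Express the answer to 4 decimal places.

Under each hypothesis, the probability of the observed sequence is: P(data | r = 3) = (3/8)(5/8) = 15/64; P(data | r = 5) = (5/8)(3/8) = 15/64; P(data | r = 6) = (6/8)(2/8) = 3/16; P(data | r = 7) = (7/8)(1/8) = 7/64.
Multiplying each by its prior: 1/8 · 15/64 = 15/512, 1/4 · 15/64 = 15/256, 1/8 · 3/16 = 3/128, 1/2 · 7/64 = 7/128; summing to 85/512.
The posterior is then P(r = 3 | data) = 3/17, P(r = 5 | data) = 6/17, P(r = 6 | data) = 12/85, P(r = 7 | data) = 28/85.
The predictive probability is P(orange next | data) = (3/8)(3/17) + (5/8)(6/17) + (3/4)(12/85) + (7/8)(28/85) = 463/680.

0.6809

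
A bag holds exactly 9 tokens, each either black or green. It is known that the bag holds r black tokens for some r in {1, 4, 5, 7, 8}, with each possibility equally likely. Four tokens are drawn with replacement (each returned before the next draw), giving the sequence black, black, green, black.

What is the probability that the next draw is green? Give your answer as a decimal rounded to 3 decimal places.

Compute the likelihood of the observed sequence for each case: P(data | r = 1) = (1/9)(1/9)(8/9)(1/9) = 0.0012193; P(data | r = 4) = (4/9)(4/9)(5/9)(4/9) = 0.048773; P(data | r = 5) = (5/9)(5/9)(4/9)(5/9) = 0.076208; P(data | r = 7) = (7/9)(7/9)(2/9)(7/9) = 0.10456; P(data | r = 8) = (8/9)(8/9)(1/9)(8/9) = 0.078037.
The prior-weighted likelihoods are 1/5 · 0.0012193 = 0.00024387, 1/5 · 0.048773 = 0.0097546, 1/5 · 0.076208 = 0.015242, 1/5 · 0.10456 = 0.020911, 1/5 · 0.078037 = 0.015607; summing to 0.061759.
Normalising, the posterior is P(r = 1 | data) = 0.0039487, P(r = 4 | data) = 0.15795, P(r = 5 | data) = 0.24679, P(r = 7 | data) = 0.3386, P(r = 8 | data) = 0.25271.
So P(green next | data) = Σ P(green next | H) P(H | data) = (8/9)(0.0039487) + (5/9)(0.15795) + (4/9)(0.24679) + (2/9)(0.3386) + (1/9)(0.25271) = 0.30427.

0.304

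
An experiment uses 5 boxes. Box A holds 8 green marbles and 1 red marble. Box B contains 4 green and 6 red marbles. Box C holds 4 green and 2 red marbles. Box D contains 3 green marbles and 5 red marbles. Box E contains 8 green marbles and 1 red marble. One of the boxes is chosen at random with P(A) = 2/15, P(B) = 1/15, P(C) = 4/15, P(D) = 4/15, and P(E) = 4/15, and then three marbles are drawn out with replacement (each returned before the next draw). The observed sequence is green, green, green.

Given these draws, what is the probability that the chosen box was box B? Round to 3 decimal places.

0.011

Under each hypothesis, the probability of the observed sequence is: P(data | box A) = (8/9)(8/9)(8/9) = 0.70233; P(data | box B) = (4/10)(4/10)(4/10) = 0.064; P(data | box C) = (4/6)(4/6)(4/6) = 0.2963; P(data | box D) = (3/8)(3/8)(3/8) = 0.052734; P(data | box E) = (8/9)(8/9)(8/9) = 0.70233.
The prior-weighted likelihoods are 2/15 · 0.70233 = 0.093644, 1/15 · 0.064 = 0.0042667, 4/15 · 0.2963 = 0.079012, 4/15 · 0.052734 = 0.014063, 4/15 · 0.70233 = 0.18729; summing to 0.37827.
Hence P(box B | data) = (0.0042667) / (0.37827) = 0.011279.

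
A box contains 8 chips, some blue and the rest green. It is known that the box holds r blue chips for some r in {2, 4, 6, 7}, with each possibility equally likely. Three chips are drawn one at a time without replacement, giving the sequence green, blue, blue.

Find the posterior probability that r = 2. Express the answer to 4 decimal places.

Under each hypothesis, the probability of the observed sequence is: P(data | r = 2) = (6/8)(2/7)(1/6) = 1/28; P(data | r = 4) = (4/8)(4/7)(3/6) = 1/7; P(data | r = 6) = (2/8)(6/7)(5/6) = 5/28; P(data | r = 7) = (1/8)(7/7)(6/6) = 1/8.
Weighting by the prior gives 1/4 · 1/28 = 1/112, 1/4 · 1/7 = 1/28, 1/4 · 5/28 = 5/112, 1/4 · 1/8 = 1/32; with total 27/224.
So P(r = 2 | data) = (1/112) / (27/224) = 2/27.

0.0741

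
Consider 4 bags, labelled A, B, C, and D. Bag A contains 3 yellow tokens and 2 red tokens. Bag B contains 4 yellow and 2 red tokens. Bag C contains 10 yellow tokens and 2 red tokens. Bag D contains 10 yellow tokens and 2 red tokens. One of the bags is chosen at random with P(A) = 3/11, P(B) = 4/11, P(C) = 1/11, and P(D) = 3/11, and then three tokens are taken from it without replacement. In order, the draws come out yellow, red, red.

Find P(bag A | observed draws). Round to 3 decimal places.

Under each hypothesis, the probability of the observed sequence is: P(data | bag A) = (3/5)(2/4)(1/3) = 0.1; P(data | bag B) = (4/6)(2/5)(1/4) = 0.066667; P(data | bag C) = (10/12)(2/11)(1/10) = 0.015152; P(data | bag D) = (10/12)(2/11)(1/10) = 0.015152.
Weighting by the prior gives 3/11 · 0.1 = 0.027273, 4/11 · 0.066667 = 0.024242, 1/11 · 0.015152 = 0.0013774, 3/11 · 0.015152 = 0.0041322; summing to 0.057025.
Therefore the posterior P(bag A | data) = (0.027273) / (0.057025) = 0.47826.

0.478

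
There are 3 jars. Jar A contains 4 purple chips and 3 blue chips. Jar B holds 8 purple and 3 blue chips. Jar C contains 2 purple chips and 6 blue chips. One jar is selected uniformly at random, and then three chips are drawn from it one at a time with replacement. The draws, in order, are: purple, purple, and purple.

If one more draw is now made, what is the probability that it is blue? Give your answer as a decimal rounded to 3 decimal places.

0.335

The likelihood of the observed sequence under each hypothesis: P(data | jar A) = (4/7)(4/7)(4/7) = 0.18659; P(data | jar B) = (8/11)(8/11)(8/11) = 0.38467; P(data | jar C) = (2/8)(2/8)(2/8) = 0.015625.
Multiplying each by its prior: 1/3 · 0.18659 = 0.062196, 1/3 · 0.38467 = 0.12822, 1/3 · 0.015625 = 0.0052083; these sum to 0.19563.
Normalising, the posterior is P(jar A | data) = 0.31793, P(jar B | data) = 0.65545, P(jar C | data) = 0.026624.
Averaging over the posterior, P(blue next | data) = (3/7)(0.31793) + (3/11)(0.65545) + (3/4)(0.026624) = 0.33498.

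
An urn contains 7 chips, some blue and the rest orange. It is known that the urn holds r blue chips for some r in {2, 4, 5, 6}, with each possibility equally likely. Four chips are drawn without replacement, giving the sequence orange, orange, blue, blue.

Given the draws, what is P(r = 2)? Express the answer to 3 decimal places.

0.263

For each hypothesis, P(data | H) works out to: P(data | r = 2) = (5/7)(4/6)(2/5)(1/4) = 1/21; P(data | r = 4) = (3/7)(2/6)(4/5)(3/4) = 3/35; P(data | r = 5) = (2/7)(1/6)(5/5)(4/4) = 1/21; P(data | r = 6) = (1/7)(0/6) = 0.
Multiplying each by its prior: 1/4 · 1/21 = 1/84, 1/4 · 3/35 = 3/140, 1/4 · 1/21 = 1/84, 1/4 · 0 = 0; with total 19/420.
Therefore the posterior P(r = 2 | data) = (1/84) / (19/420) = 5/19.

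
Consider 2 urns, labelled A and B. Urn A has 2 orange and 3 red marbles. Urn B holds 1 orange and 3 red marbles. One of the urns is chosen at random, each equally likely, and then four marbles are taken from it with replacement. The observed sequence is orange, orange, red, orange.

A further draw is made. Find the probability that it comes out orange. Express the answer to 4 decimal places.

0.3649

The likelihood of the observed sequence under each hypothesis: P(data | urn A) = (2/5)(2/5)(3/5)(2/5) = 0.0384; P(data | urn B) = (1/4)(1/4)(3/4)(1/4) = 0.011719.
Weighting by the prior gives 1/2 · 0.0384 = 0.0192, 1/2 · 0.011719 = 0.0058594; summing to 0.025059.
The posterior is then P(urn A | data) = 0.76618, P(urn B | data) = 0.23382.
The predictive probability is P(orange next | data) = (2/5)(0.76618) + (1/4)(0.23382) = 0.36493.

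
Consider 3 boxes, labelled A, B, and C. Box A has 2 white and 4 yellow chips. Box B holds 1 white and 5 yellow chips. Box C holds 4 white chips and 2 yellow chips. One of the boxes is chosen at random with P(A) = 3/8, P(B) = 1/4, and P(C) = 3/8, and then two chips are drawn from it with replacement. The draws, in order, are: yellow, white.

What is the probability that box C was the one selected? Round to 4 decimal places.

Under each hypothesis, the probability of the observed sequence is: P(data | box A) = (4/6)(2/6) = 2/9; P(data | box B) = (5/6)(1/6) = 5/36; P(data | box C) = (2/6)(4/6) = 2/9.
The prior-weighted likelihoods are 3/8 · 2/9 = 1/12, 1/4 · 5/36 = 5/144, 3/8 · 2/9 = 1/12; with total 29/144.
By Bayes' rule, P(box C | data) = (1/12) / (29/144) = 12/29.

0.4138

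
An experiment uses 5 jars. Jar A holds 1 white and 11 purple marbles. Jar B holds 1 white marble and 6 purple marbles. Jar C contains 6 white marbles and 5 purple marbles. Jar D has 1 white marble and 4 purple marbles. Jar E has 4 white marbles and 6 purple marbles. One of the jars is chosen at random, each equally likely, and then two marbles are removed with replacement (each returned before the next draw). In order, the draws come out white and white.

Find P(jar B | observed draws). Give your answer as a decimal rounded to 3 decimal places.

Compute the likelihood of the observed sequence for each case: P(data | jar A) = (1/12)(1/12) = 0.0069444; P(data | jar B) = (1/7)(1/7) = 0.020408; P(data | jar C) = (6/11)(6/11) = 0.29752; P(data | jar D) = (1/5)(1/5) = 0.04; P(data | jar E) = (4/10)(4/10) = 0.16.
Multiplying each by its prior: 1/5 · 0.0069444 = 0.0013889, 1/5 · 0.020408 = 0.0040816, 1/5 · 0.29752 = 0.059504, 1/5 · 0.04 = 0.008, 1/5 · 0.16 = 0.032; with total 0.10497.
By Bayes' rule, P(jar B | data) = (0.0040816) / (0.10497) = 0.038882.

0.039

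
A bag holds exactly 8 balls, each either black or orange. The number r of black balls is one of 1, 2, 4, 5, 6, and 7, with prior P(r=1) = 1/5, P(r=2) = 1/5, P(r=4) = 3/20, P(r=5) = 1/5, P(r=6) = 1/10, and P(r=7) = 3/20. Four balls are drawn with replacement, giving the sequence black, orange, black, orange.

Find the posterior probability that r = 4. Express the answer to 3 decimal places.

For each hypothesis, P(data | H) works out to: P(data | r = 1) = (1/8)(7/8)(1/8)(7/8) = 0.011963; P(data | r = 2) = (2/8)(6/8)(2/8)(6/8) = 0.035156; P(data | r = 4) = (4/8)(4/8)(4/8)(4/8) = 0.0625; P(data | r = 5) = (5/8)(3/8)(5/8)(3/8) = 0.054932; P(data | r = 6) = (6/8)(2/8)(6/8)(2/8) = 0.035156; P(data | r = 7) = (7/8)(1/8)(7/8)(1/8) = 0.011963.
Multiplying each by its prior: 1/5 · 0.011963 = 0.0023926, 1/5 · 0.035156 = 0.0070313, 3/20 · 0.0625 = 0.009375, 1/5 · 0.054932 = 0.010986, 1/10 · 0.035156 = 0.0035156, 3/20 · 0.011963 = 0.0017944; with total 0.035095.
So P(r = 4 | data) = (0.009375) / (0.035095) = 0.26713.

0.267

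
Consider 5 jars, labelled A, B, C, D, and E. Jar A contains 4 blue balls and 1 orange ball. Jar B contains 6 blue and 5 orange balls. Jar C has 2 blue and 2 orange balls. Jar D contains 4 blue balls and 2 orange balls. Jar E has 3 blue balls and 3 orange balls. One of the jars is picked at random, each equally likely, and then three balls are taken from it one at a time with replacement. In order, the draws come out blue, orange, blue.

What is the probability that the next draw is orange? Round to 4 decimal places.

0.3953

Under each hypothesis, the probability of the observed sequence is: P(data | jar A) = (4/5)(1/5)(4/5) = 0.128; P(data | jar B) = (6/11)(5/11)(6/11) = 0.13524; P(data | jar C) = (2/4)(2/4)(2/4) = 0.125; P(data | jar D) = (4/6)(2/6)(4/6) = 0.14815; P(data | jar E) = (3/6)(3/6)(3/6) = 0.125.
Multiplying each by its prior: 1/5 · 0.128 = 0.0256, 1/5 · 0.13524 = 0.027047, 1/5 · 0.125 = 0.025, 1/5 · 0.14815 = 0.02963, 1/5 · 0.125 = 0.025; with total 0.13228.
Normalising, the posterior is P(jar A | data) = 0.19353, P(jar B | data) = 0.20448, P(jar C | data) = 0.189, P(jar D | data) = 0.224, P(jar E | data) = 0.189.
So P(orange next | data) = Σ P(orange next | H) P(H | data) = (1/5)(0.19353) + (5/11)(0.20448) + (1/2)(0.189) + (1/3)(0.224) + (1/2)(0.189) = 0.39531.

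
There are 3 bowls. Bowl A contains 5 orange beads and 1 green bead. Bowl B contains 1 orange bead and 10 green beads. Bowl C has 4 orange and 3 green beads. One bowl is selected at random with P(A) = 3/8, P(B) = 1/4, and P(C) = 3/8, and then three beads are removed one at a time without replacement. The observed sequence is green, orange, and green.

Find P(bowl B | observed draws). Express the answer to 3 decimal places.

0.347

Compute the likelihood of the observed sequence for each case: P(data | bowl A) = (1/6)(5/5)(0/4) = 0; P(data | bowl B) = (10/11)(1/10)(9/9) = 0.090909; P(data | bowl C) = (3/7)(4/6)(2/5) = 0.11429.
Multiplying each by its prior: 3/8 · 0 = 0, 1/4 · 0.090909 = 0.022727, 3/8 · 0.11429 = 0.042857; summing to 0.065584.
By Bayes' rule, P(bowl B | data) = (0.022727) / (0.065584) = 0.34653.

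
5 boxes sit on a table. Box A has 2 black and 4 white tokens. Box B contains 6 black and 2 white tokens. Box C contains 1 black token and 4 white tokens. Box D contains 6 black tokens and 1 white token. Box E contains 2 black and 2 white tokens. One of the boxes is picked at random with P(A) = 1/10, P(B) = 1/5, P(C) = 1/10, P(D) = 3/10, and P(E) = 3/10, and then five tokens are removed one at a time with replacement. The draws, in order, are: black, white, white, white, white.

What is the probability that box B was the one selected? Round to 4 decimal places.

Compute the likelihood of the observed sequence for each case: P(data | box A) = (2/6)(4/6)(4/6)(4/6)(4/6) = 0.065844; P(data | box B) = (6/8)(2/8)(2/8)(2/8)(2/8) = 0.0029297; P(data | box C) = (1/5)(4/5)(4/5)(4/5)(4/5) = 0.08192; P(data | box D) = (6/7)(1/7)(1/7)(1/7)(1/7) = 0.00035699; P(data | box E) = (2/4)(2/4)(2/4)(2/4)(2/4) = 0.03125.
Multiplying each by its prior: 1/10 · 0.065844 = 0.0065844, 1/5 · 0.0029297 = 0.00058594, 1/10 · 0.08192 = 0.008192, 3/10 · 0.00035699 = 0.0001071, 3/10 · 0.03125 = 0.009375; summing to 0.024844.
Hence P(box B | data) = (0.00058594) / (0.024844) = 0.023584.

0.0236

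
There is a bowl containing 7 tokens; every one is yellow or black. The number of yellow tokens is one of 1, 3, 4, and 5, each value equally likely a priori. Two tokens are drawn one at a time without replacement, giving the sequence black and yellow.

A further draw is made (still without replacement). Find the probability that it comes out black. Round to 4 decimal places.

For each hypothesis, P(data | H) works out to: P(data | r = 1) = (6/7)(1/6) = 1/7; P(data | r = 3) = (4/7)(3/6) = 2/7; P(data | r = 4) = (3/7)(4/6) = 2/7; P(data | r = 5) = (2/7)(5/6) = 5/21.
The prior-weighted likelihoods are 1/4 · 1/7 = 1/28, 1/4 · 2/7 = 1/14, 1/4 · 2/7 = 1/14, 1/4 · 5/21 = 5/84; summing to 5/21.
Dividing through by the total gives posterior P(r = 1 | data) = 3/20, P(r = 3 | data) = 3/10, P(r = 4 | data) = 3/10, P(r = 5 | data) = 1/4.
So P(black next | data) = Σ P(black next | H) P(H | data) = (1)(3/20) + (3/5)(3/10) + (2/5)(3/10) + (1/5)(1/4) = 1/2.

0.5000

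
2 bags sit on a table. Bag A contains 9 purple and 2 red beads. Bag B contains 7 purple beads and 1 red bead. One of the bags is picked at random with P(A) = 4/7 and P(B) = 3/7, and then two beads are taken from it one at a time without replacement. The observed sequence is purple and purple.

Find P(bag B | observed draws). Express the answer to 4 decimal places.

0.4622

For each hypothesis, P(data | H) works out to: P(data | bag A) = (9/11)(8/10) = 36/55; P(data | bag B) = (7/8)(6/7) = 3/4.
Weighting by the prior gives 4/7 · 36/55 = 144/385, 3/7 · 3/4 = 9/28; these sum to 153/220.
By Bayes' rule, P(bag B | data) = (9/28) / (153/220) = 55/119.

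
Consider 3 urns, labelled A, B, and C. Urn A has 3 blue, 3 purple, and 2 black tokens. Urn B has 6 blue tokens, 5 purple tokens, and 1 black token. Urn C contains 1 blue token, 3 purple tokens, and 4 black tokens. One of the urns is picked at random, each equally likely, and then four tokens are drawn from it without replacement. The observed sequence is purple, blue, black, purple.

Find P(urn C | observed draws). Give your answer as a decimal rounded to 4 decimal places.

0.3118

The likelihood of the observed sequence under each hypothesis: P(data | urn A) = (3/8)(3/7)(2/6)(2/5) = 0.021429; P(data | urn B) = (5/12)(6/11)(1/10)(4/9) = 0.010101; P(data | urn C) = (3/8)(1/7)(4/6)(2/5) = 0.014286.
Multiplying each by its prior: 1/3 · 0.021429 = 0.0071429, 1/3 · 0.010101 = 0.003367, 1/3 · 0.014286 = 0.0047619; summing to 0.015272.
So P(urn C | data) = (0.0047619) / (0.015272) = 0.31181.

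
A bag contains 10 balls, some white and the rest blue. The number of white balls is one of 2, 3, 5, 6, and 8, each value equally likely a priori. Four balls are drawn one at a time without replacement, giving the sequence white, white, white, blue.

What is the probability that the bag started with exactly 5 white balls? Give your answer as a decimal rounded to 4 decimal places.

Compute the likelihood of the observed sequence for each case: P(data | r = 2) = (2/10)(1/9)(0/8) = 0; P(data | r = 3) = (3/10)(2/9)(1/8)(7/7) = 0.0083333; P(data | r = 5) = (5/10)(4/9)(3/8)(5/7) = 0.059524; P(data | r = 6) = (6/10)(5/9)(4/8)(4/7) = 0.095238; P(data | r = 8) = (8/10)(7/9)(6/8)(2/7) = 0.13333.
Weighting by the prior gives 1/5 · 0 = 0, 1/5 · 0.0083333 = 0.0016667, 1/5 · 0.059524 = 0.011905, 1/5 · 0.095238 = 0.019048, 1/5 · 0.13333 = 0.026667; these sum to 0.059286.
Therefore the posterior P(r = 5 | data) = (0.011905) / (0.059286) = 0.2008.

0.2008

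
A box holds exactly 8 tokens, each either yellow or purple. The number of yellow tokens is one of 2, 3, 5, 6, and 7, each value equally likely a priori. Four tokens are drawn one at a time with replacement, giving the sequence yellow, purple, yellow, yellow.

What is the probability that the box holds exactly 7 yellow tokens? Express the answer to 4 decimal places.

0.2573

For each hypothesis, P(data | H) works out to: P(data | r = 2) = (2/8)(6/8)(2/8)(2/8) = 0.011719; P(data | r = 3) = (3/8)(5/8)(3/8)(3/8) = 0.032959; P(data | r = 5) = (5/8)(3/8)(5/8)(5/8) = 0.091553; P(data | r = 6) = (6/8)(2/8)(6/8)(6/8) = 0.10547; P(data | r = 7) = (7/8)(1/8)(7/8)(7/8) = 0.08374.
Multiplying each by its prior: 1/5 · 0.011719 = 0.0023437, 1/5 · 0.032959 = 0.0065918, 1/5 · 0.091553 = 0.018311, 1/5 · 0.10547 = 0.021094, 1/5 · 0.08374 = 0.016748; with total 0.065088.
Hence P(r = 7 | data) = (0.016748) / (0.065088) = 0.25731.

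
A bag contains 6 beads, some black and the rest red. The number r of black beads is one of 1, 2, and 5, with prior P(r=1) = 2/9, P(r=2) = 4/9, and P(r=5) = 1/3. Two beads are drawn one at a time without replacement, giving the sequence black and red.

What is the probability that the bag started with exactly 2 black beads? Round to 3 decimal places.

0.561

Under each hypothesis, the probability of the observed sequence is: P(data | r = 1) = (1/6)(5/5) = 1/6; P(data | r = 2) = (2/6)(4/5) = 4/15; P(data | r = 5) = (5/6)(1/5) = 1/6.
Multiplying each by its prior: 2/9 · 1/6 = 1/27, 4/9 · 4/15 = 16/135, 1/3 · 1/6 = 1/18; these sum to 19/90.
Hence P(r = 2 | data) = (16/135) / (19/90) = 32/57.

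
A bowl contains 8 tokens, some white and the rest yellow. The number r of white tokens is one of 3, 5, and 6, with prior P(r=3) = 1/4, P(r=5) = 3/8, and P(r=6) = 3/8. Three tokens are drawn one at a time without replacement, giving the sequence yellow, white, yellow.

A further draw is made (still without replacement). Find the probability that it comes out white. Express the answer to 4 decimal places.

Compute the likelihood of the observed sequence for each case: P(data | r = 3) = (5/8)(3/7)(4/6) = 5/28; P(data | r = 5) = (3/8)(5/7)(2/6) = 5/56; P(data | r = 6) = (2/8)(6/7)(1/6) = 1/28.
Weighting by the prior gives 1/4 · 5/28 = 5/112, 3/8 · 5/56 = 15/448, 3/8 · 1/28 = 3/224; with total 41/448.
Normalising, the posterior is P(r = 3 | data) = 20/41, P(r = 5 | data) = 15/41, P(r = 6 | data) = 6/41.
The predictive probability is P(white next | data) = (2/5)(20/41) + (4/5)(15/41) + (1)(6/41) = 26/41.

0.6341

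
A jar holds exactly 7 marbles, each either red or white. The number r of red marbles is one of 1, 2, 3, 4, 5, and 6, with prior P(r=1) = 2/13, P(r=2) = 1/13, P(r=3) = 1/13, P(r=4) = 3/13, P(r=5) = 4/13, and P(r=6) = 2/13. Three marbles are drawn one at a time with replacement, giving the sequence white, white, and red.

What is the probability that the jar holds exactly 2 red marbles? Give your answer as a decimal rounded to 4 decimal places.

Under each hypothesis, the probability of the observed sequence is: P(data | r = 1) = (6/7)(6/7)(1/7) = 0.10496; P(data | r = 2) = (5/7)(5/7)(2/7) = 0.14577; P(data | r = 3) = (4/7)(4/7)(3/7) = 0.13994; P(data | r = 4) = (3/7)(3/7)(4/7) = 0.10496; P(data | r = 5) = (2/7)(2/7)(5/7) = 0.058309; P(data | r = 6) = (1/7)(1/7)(6/7) = 0.017493.
Weighting by the prior gives 2/13 · 0.10496 = 0.016147, 1/13 · 0.14577 = 0.011213, 1/13 · 0.13994 = 0.010765, 3/13 · 0.10496 = 0.024221, 4/13 · 0.058309 = 0.017941, 2/13 · 0.017493 = 0.0026912; these sum to 0.082978.
By Bayes' rule, P(r = 2 | data) = (0.011213) / (0.082978) = 0.13514.

0.1351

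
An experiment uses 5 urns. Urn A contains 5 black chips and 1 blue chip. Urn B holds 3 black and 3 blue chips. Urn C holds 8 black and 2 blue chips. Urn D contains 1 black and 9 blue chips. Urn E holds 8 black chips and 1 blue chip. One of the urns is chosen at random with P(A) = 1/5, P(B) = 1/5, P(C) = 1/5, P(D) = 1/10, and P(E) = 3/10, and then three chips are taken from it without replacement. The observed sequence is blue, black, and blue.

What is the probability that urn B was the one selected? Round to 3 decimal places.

0.675

For each hypothesis, P(data | H) works out to: P(data | urn A) = (1/6)(5/5)(0/4) = 0; P(data | urn B) = (3/6)(3/5)(2/4) = 3/20; P(data | urn C) = (2/10)(8/9)(1/8) = 1/45; P(data | urn D) = (9/10)(1/9)(8/8) = 1/10; P(data | urn E) = (1/9)(8/8)(0/7) = 0.
The prior-weighted likelihoods are 1/5 · 0 = 0, 1/5 · 3/20 = 3/100, 1/5 · 1/45 = 1/225, 1/10 · 1/10 = 1/100, 3/10 · 0 = 0; with total 2/45.
Therefore the posterior P(urn B | data) = (3/100) / (2/45) = 27/40.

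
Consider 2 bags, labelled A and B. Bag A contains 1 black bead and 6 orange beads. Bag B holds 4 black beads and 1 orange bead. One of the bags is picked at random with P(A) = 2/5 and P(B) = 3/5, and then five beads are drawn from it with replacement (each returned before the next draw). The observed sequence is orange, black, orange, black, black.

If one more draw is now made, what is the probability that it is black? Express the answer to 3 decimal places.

Compute the likelihood of the observed sequence for each case: P(data | bag A) = (6/7)(1/7)(6/7)(1/7)(1/7) = 0.002142; P(data | bag B) = (1/5)(4/5)(1/5)(4/5)(4/5) = 0.02048.
The prior-weighted likelihoods are 2/5 · 0.002142 = 0.00085679, 3/5 · 0.02048 = 0.012288; these sum to 0.013145.
The posterior is then P(bag A | data) = 0.065181, P(bag B | data) = 0.93482.
So P(black next | data) = Σ P(black next | H) P(H | data) = (1/7)(0.065181) + (4/5)(0.93482) = 0.75717.

0.757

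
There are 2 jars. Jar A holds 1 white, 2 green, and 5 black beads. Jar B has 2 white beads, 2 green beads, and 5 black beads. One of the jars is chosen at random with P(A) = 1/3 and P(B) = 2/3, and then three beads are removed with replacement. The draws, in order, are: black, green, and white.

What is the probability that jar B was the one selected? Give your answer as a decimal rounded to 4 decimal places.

0.7375

Compute the likelihood of the observed sequence for each case: P(data | jar A) = (5/8)(2/8)(1/8) = 0.019531; P(data | jar B) = (5/9)(2/9)(2/9) = 0.027435.
The prior-weighted likelihoods are 1/3 · 0.019531 = 0.0065104, 2/3 · 0.027435 = 0.01829; summing to 0.0248.
Therefore the posterior P(jar B | data) = (0.01829) / (0.0248) = 0.73749.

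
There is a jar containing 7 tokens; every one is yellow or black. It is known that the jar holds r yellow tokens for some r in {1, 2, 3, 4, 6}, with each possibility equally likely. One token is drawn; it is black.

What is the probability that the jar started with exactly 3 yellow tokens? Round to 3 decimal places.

The likelihood of this draw under each hypothesis: P(data | r = 1) = (6/7) = 6/7; P(data | r = 2) = (5/7) = 5/7; P(data | r = 3) = (4/7) = 4/7; P(data | r = 4) = (3/7) = 3/7; P(data | r = 6) = (1/7) = 1/7.
Multiplying each by its prior: 1/5 · 6/7 = 6/35, 1/5 · 5/7 = 1/7, 1/5 · 4/7 = 4/35, 1/5 · 3/7 = 3/35, 1/5 · 1/7 = 1/35; summing to 19/35.
Hence P(r = 3 | data) = (4/35) / (19/35) = 4/19.

0.211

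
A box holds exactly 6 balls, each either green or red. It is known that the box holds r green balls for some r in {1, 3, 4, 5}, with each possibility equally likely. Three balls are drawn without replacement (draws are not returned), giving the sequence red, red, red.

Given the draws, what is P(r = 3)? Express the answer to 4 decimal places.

0.0909

The likelihood of the observed sequence under each hypothesis: P(data | r = 1) = (5/6)(4/5)(3/4) = 1/2; P(data | r = 3) = (3/6)(2/5)(1/4) = 1/20; P(data | r = 4) = (2/6)(1/5)(0/4) = 0; P(data | r = 5) = (1/6)(0/5) = 0.
Weighting by the prior gives 1/4 · 1/2 = 1/8, 1/4 · 1/20 = 1/80, 1/4 · 0 = 0, 1/4 · 0 = 0; these sum to 11/80.
By Bayes' rule, P(r = 3 | data) = (1/80) / (11/80) = 1/11.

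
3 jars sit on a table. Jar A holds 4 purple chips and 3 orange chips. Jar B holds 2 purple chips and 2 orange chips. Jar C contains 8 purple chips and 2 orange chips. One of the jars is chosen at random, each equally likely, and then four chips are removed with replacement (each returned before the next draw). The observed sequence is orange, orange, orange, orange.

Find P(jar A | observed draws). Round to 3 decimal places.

Under each hypothesis, the probability of the observed sequence is: P(data | jar A) = (3/7)(3/7)(3/7)(3/7) = 0.033736; P(data | jar B) = (2/4)(2/4)(2/4)(2/4) = 0.0625; P(data | jar C) = (2/10)(2/10)(2/10)(2/10) = 0.0016.
Weighting by the prior gives 1/3 · 0.033736 = 0.011245, 1/3 · 0.0625 = 0.020833, 1/3 · 0.0016 = 0.00053333; these sum to 0.032612.
By Bayes' rule, P(jar A | data) = (0.011245) / (0.032612) = 0.34482.

0.345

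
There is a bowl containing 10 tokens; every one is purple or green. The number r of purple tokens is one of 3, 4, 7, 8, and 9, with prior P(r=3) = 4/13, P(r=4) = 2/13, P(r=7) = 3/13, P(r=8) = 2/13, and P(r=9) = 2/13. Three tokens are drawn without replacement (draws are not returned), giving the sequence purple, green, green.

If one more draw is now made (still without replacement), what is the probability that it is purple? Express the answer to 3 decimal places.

The likelihood of the observed sequence under each hypothesis: P(data | r = 3) = (3/10)(7/9)(6/8) = 0.175; P(data | r = 4) = (4/10)(6/9)(5/8) = 0.16667; P(data | r = 7) = (7/10)(3/9)(2/8) = 0.058333; P(data | r = 8) = (8/10)(2/9)(1/8) = 0.022222; P(data | r = 9) = (9/10)(1/9)(0/8) = 0.
The prior-weighted likelihoods are 4/13 · 0.175 = 0.053846, 2/13 · 0.16667 = 0.025641, 3/13 · 0.058333 = 0.013462, 2/13 · 0.022222 = 0.0034188, 2/13 · 0 = 0; summing to 0.096368.
Dividing through by the total gives posterior P(r = 3 | data) = 0.55876, P(r = 4 | data) = 0.26608, P(r = 7 | data) = 0.13969, P(r = 8 | data) = 0.035477, P(r = 9 | data) = 0.
The predictive probability is P(purple next | data) = (2/7)(0.55876) + (3/7)(0.26608) + (6/7)(0.13969) + (1)(0.035477) = 0.42889.

0.429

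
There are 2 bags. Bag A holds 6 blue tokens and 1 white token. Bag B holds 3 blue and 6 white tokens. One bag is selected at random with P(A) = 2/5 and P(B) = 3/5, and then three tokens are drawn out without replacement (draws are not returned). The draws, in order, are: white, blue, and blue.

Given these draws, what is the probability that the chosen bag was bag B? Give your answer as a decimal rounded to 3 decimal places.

0.429

For each hypothesis, P(data | H) works out to: P(data | bag A) = (1/7)(6/6)(5/5) = 1/7; P(data | bag B) = (6/9)(3/8)(2/7) = 1/14.
Weighting by the prior gives 2/5 · 1/7 = 2/35, 3/5 · 1/14 = 3/70; summing to 1/10.
By Bayes' rule, P(bag B | data) = (3/70) / (1/10) = 3/7.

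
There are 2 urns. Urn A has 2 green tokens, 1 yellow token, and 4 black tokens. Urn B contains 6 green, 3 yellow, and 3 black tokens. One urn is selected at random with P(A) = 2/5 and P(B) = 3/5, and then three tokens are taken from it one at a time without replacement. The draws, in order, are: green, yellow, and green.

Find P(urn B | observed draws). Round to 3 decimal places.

0.915

The likelihood of the observed sequence under each hypothesis: P(data | urn A) = (2/7)(1/6)(1/5) = 0.0095238; P(data | urn B) = (6/12)(3/11)(5/10) = 0.068182.
The prior-weighted likelihoods are 2/5 · 0.0095238 = 0.0038095, 3/5 · 0.068182 = 0.040909; with total 0.044719.
Hence P(urn B | data) = (0.040909) / (0.044719) = 0.91481.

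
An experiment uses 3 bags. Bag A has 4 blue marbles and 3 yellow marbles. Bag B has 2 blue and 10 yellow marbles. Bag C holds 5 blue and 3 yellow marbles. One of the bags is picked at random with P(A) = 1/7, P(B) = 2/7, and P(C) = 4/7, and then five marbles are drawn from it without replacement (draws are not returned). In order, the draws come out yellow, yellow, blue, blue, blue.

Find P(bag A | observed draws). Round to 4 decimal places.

0.2105

Compute the likelihood of the observed sequence for each case: P(data | bag A) = (3/7)(2/6)(4/5)(3/4)(2/3) = 2/35; P(data | bag B) = (10/12)(9/11)(2/10)(1/9)(0/8) = 0; P(data | bag C) = (3/8)(2/7)(5/6)(4/5)(3/4) = 3/56.
Multiplying each by its prior: 1/7 · 2/35 = 2/245, 2/7 · 0 = 0, 4/7 · 3/56 = 3/98; these sum to 19/490.
By Bayes' rule, P(bag A | data) = (2/245) / (19/490) = 4/19.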